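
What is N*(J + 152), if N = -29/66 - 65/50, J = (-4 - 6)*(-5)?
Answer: -57974/165 ≈ -351.36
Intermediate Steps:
J = 50 (J = -10*(-5) = 50)
N = -287/165 (N = -29*1/66 - 65*1/50 = -29/66 - 13/10 = -287/165 ≈ -1.7394)
N*(J + 152) = -287*(50 + 152)/165 = -287/165*202 = -57974/165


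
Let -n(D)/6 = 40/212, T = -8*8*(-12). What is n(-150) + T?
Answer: 40644/53 ≈ 766.87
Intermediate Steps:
T = 768 (T = -64*(-12) = 768)
n(D) = -60/53 (n(D) = -240/212 = -6*10/53 = -60/53)
n(-150) + T = -60/53 + 768 = 40644/53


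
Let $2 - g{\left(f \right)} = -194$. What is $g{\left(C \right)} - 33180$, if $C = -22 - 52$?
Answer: $-32984$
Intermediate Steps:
$C = -74$
$g{\left(f \right)} = 196$ ($g{\left(f \right)} = 2 - -194 = 2 + 194 = 196$)
$g{\left(C \right)} - 33180 = 196 - 33180 = -32984$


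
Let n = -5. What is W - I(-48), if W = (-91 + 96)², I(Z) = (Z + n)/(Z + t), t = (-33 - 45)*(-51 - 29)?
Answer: 154853/6192 ≈ 25.009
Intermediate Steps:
t = 6240 (t = -78*(-80) = 6240)
I(Z) = (-5 + Z)/(6240 + Z) (I(Z) = (Z - 5)/(Z + 6240) = (-5 + Z)/(6240 + Z))
W = 25 (W = 5² = 25)
W - I(-48) = 25 - (-5 - 48)/(6240 - 48) = 25 - (-53)/6192 = 25 - 1*(-53/6192) = 25 + 53/6192 = 154853/6192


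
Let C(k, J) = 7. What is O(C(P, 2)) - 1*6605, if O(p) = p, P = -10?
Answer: -6598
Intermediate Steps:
O(C(P, 2)) - 1*6605 = 7 - 1*6605 = 7 - 6605 = -6598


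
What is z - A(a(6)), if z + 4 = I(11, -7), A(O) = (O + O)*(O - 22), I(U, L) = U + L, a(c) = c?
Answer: 192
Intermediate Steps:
I(U, L) = L + U
A(O) = 2*O*(-22 + O) (A(O) = (2*O)*(-22 + O) = 2*O*(-22 + O))
z = 0 (z = -4 + (-7 + 11) = -4 + 4 = 0)
z - A(a(6)) = 0 - 2*6*(-22 + 6) = 0 - 2*6*(-16) = 0 - 1*(-192) = 0 + 192 = 192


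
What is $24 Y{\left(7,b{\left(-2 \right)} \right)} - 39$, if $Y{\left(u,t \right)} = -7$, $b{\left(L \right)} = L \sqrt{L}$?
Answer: $-207$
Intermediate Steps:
$b{\left(L \right)} = L^{\frac{3}{2}}$
$24 Y{\left(7,b{\left(-2 \right)} \right)} - 39 = 24 \left(-7\right) - 39 = -168 - 39 = -207$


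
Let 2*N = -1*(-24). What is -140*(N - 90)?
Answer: 10920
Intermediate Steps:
N = 12 (N = (-1*(-24))/2 = (½)*24 = 12)
-140*(N - 90) = -140*(12 - 90) = -140*(-78) = 10920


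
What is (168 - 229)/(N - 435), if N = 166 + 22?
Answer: 61/247 ≈ 0.24696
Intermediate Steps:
N = 188
(168 - 229)/(N - 435) = (168 - 229)/(188 - 435) = -61/(-247) = -61*(-1/247) = 61/247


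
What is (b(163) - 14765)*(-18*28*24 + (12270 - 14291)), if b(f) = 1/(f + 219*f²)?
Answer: 1212850734704753/5818774 ≈ 2.0844e+8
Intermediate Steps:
(b(163) - 14765)*(-18*28*24 + (12270 - 14291)) = (1/(163*(1 + 219*163)) - 14765)*(-18*28*24 + (12270 - 14291)) = (1/(163*(1 + 35697)) - 14765)*(-504*24 - 2021) = ((1/163)/35698 - 14765)*(-12096 - 2021) = ((1/163)*(1/35698) - 14765)*(-14117) = (1/5818774 - 14765)*(-14117) = -85914198109/5818774*(-14117) = 1212850734704753/5818774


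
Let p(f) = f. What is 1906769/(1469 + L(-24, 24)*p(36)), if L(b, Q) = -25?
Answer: 1906769/569 ≈ 3351.1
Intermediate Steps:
1906769/(1469 + L(-24, 24)*p(36)) = 1906769/(1469 - 25*36) = 1906769/(1469 - 900) = 1906769/569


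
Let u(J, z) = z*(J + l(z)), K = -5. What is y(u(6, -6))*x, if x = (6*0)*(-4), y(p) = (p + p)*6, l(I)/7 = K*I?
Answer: 0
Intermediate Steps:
l(I) = -35*I (l(I) = 7*(-5*I) = -35*I)
u(J, z) = z*(J - 35*z)
y(p) = 12*p (y(p) = (2*p)*6 = 12*p)
x = 0 (x = 0*(-4) = 0)
y(u(6, -6))*x = (12*(-6*(6 - 35*(-6))))*0 = (12*(-6*(6 + 210)))*0 = (12*(-6*216))*0 = (12*(-1296))*0 = -15552*0 = 0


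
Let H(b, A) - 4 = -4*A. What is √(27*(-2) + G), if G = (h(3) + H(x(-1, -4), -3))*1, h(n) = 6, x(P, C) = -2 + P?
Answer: 4*I*√2 ≈ 5.6569*I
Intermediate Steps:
H(b, A) = 4 - 4*A
G = 22 (G = (6 + (4 - 4*(-3)))*1 = (6 + (4 + 12))*1 = (6 + 16)*1 = 22*1 = 22)
√(27*(-2) + G) = √(27*(-2) + 22) = √(-54 + 22) = √(-32) = 4*I*√2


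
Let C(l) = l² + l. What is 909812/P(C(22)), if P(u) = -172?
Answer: -227453/43 ≈ -5289.6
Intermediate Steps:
C(l) = l + l²
909812/P(C(22)) = 909812/(-172) = 909812*(-1/172) = -227453/43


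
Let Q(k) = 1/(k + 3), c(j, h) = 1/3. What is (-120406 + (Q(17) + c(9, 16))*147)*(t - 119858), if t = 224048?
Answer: -25078460067/2 ≈ -1.2539e+10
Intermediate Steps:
c(j, h) = ⅓
Q(k) = 1/(3 + k)
(-120406 + (Q(17) + c(9, 16))*147)*(t - 119858) = (-120406 + (1/(3 + 17) + ⅓)*147)*(224048 - 119858) = (-120406 + (1/20 + ⅓)*147)*104190 = (-120406 + (23/60)*147)*104190 = (-120406 + 1127/20)*104190 = -2406993/20*104190 = -25078460067/2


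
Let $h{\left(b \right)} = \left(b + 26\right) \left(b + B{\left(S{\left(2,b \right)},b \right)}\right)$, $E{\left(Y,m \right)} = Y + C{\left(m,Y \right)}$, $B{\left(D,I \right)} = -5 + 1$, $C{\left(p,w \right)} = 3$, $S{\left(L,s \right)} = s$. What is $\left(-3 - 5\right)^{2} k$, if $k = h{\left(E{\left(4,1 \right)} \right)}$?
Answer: $6336$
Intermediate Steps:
$B{\left(D,I \right)} = -4$
$E{\left(Y,m \right)} = 3 + Y$ ($E{\left(Y,m \right)} = Y + 3 = 3 + Y$)
$h{\left(b \right)} = \left(-4 + b\right) \left(26 + b\right)$ ($h{\left(b \right)} = \left(b + 26\right) \left(b - 4\right) = \left(26 + b\right) \left(-4 + b\right) = \left(-4 + b\right) \left(26 + b\right)$)
$k = 99$ ($k = -104 + \left(3 + 4\right)^{2} + 22 \left(3 + 4\right) = -104 + 7^{2} + 22 \cdot 7 = -104 + 49 + 154 = 99$)
$\left(-3 - 5\right)^{2} k = \left(-3 - 5\right)^{2} \cdot 99 = \left(-8\right)^{2} \cdot 99 = 64 \cdot 99 = 6336$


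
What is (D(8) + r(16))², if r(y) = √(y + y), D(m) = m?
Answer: 96 + 64*√2 ≈ 186.51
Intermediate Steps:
r(y) = √2*√y (r(y) = √(2*y) = √2*√y)
(D(8) + r(16))² = (8 + √2*√16)² = (8 + √2*4)² = (8 + 4*√2)²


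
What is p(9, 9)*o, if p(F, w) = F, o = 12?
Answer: 108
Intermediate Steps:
p(9, 9)*o = 9*12 = 108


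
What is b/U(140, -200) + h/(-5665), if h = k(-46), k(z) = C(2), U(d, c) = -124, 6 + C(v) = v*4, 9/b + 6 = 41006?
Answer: -2043797/5760172000 ≈ -0.00035482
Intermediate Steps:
b = 9/41000 (b = 9/(-6 + 41006) = 9/41000 ≈ 0.00021951)
C(v) = -6 + 4*v (C(v) = -6 + v*4 = -6 + 4*v)
k(z) = 2 (k(z) = -6 + 4*2 = -6 + 8 = 2)
h = 2
b/U(140, -200) + h/(-5665) = (9/41000)/(-124) + 2/(-5665) = (9/41000)*(-1/124) + 2*(-1/5665) = -9/5084000 - 2/5665 = -2043797/5760172000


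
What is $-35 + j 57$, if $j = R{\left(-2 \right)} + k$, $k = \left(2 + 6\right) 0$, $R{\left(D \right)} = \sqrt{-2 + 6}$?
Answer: $79$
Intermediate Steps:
$R{\left(D \right)} = 2$ ($R{\left(D \right)} = \sqrt{4} = 2$)
$k = 0$ ($k = 8 \cdot 0 = 0$)
$j = 2$ ($j = 2 + 0 = 2$)
$-35 + j 57 = -35 + 2 \cdot 57 = -35 + 114 = 79$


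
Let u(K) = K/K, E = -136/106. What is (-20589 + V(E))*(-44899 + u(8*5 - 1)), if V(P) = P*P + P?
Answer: 2596607629938/2809 ≈ 9.2439e+8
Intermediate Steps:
E = -68/53 (E = -136*1/106 = -68/53 ≈ -1.2830)
u(K) = 1
V(P) = P + P² (V(P) = P² + P = P + P²)
(-20589 + V(E))*(-44899 + u(8*5 - 1)) = (-20589 - 68*(1 - 68/53)/53)*(-44899 + 1) = (-20589 - 68/53*(-15/53))*(-44898) = (-20589 + 1020/2809)*(-44898) = -57833481/2809*(-44898) = 2596607629938/2809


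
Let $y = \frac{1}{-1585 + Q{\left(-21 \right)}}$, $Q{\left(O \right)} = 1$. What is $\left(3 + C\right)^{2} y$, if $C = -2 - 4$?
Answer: $- \frac{1}{176} \approx -0.0056818$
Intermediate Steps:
$C = -6$ ($C = -2 - 4 = -6$)
$y = - \frac{1}{1584}$ ($y = \frac{1}{-1585 + 1} = \frac{1}{-1584} = - \frac{1}{1584} \approx -0.00063131$)
$\left(3 + C\right)^{2} y = \left(3 - 6\right)^{2} \left(- \frac{1}{1584}\right) = \left(-3\right)^{2} \left(- \frac{1}{1584}\right) = 9 \left(- \frac{1}{1584}\right) = - \frac{1}{176}$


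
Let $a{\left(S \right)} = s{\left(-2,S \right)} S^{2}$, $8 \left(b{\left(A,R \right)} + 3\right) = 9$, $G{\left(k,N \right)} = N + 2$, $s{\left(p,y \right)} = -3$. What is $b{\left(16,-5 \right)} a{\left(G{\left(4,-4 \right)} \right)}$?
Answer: $\frac{45}{2} \approx 22.5$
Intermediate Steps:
$G{\left(k,N \right)} = 2 + N$
$b{\left(A,R \right)} = - \frac{15}{8}$ ($b{\left(A,R \right)} = -3 + \frac{1}{8} \cdot 9 = -3 + \frac{9}{8} = - \frac{15}{8}$)
$a{\left(S \right)} = - 3 S^{2}$
$b{\left(16,-5 \right)} a{\left(G{\left(4,-4 \right)} \right)} = - \frac{15 \left(- 3 \left(2 - 4\right)^{2}\right)}{8} = - \frac{15 \left(- 3 \left(-2\right)^{2}\right)}{8} = - \frac{15 \left(\left(-3\right) 4\right)}{8} = \left(- \frac{15}{8}\right) \left(-12\right) = \frac{45}{2}$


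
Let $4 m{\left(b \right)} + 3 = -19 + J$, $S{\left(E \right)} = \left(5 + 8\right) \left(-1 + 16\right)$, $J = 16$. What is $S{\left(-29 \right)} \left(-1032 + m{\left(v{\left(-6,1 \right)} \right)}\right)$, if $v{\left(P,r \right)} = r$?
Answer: $- \frac{403065}{2} \approx -2.0153 \cdot 10^{5}$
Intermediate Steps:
$S{\left(E \right)} = 195$ ($S{\left(E \right)} = 13 \cdot 15 = 195$)
$m{\left(b \right)} = - \frac{3}{2}$ ($m{\left(b \right)} = - \frac{3}{4} + \frac{-19 + 16}{4} = - \frac{3}{4} + \frac{1}{4} \left(-3\right) = - \frac{3}{4} - \frac{3}{4} = - \frac{3}{2}$)
$S{\left(-29 \right)} \left(-1032 + m{\left(v{\left(-6,1 \right)} \right)}\right) = 195 \left(-1032 - \frac{3}{2}\right) = 195 \left(- \frac{2067}{2}\right) = - \frac{403065}{2}$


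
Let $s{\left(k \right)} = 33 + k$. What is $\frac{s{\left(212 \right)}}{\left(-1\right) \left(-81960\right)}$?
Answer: $\frac{49}{16392} \approx 0.0029893$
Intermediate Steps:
$\frac{s{\left(212 \right)}}{\left(-1\right) \left(-81960\right)} = \frac{33 + 212}{\left(-1\right) \left(-81960\right)} = \frac{245}{81960} = 245 \cdot \frac{1}{81960} = \frac{49}{16392}$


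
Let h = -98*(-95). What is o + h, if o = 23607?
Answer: 32917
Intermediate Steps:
h = 9310
o + h = 23607 + 9310 = 32917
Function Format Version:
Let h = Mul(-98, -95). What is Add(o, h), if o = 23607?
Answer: 32917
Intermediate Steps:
h = 9310
Add(o, h) = Add(23607, 9310) = 32917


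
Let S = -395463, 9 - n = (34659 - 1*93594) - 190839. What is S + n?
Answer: -145680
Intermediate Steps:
n = 249783 (n = 9 - ((34659 - 1*93594) - 190839) = 9 - ((34659 - 93594) - 190839) = 9 - (-58935 - 190839) = 9 - 1*(-249774) = 9 + 249774 = 249783)
S + n = -395463 + 249783 = -145680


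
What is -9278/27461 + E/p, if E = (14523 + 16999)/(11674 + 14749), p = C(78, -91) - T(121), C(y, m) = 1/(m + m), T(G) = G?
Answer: -5556539444506/15979932912069 ≈ -0.34772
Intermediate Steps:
C(y, m) = 1/(2*m)
p = -22023/182 (p = (½)/(-91) - 1*121 = (½)*(-1/91) - 121 = -1/182 - 121 = -22023/182 ≈ -121.01)
E = 31522/26423 ≈ 1.1930
-9278/27461 + E/p = -9278/27461 + 31522/(26423*(-22023/182)) = -9278*1/27461 + (31522/26423)*(-182/22023) = -9278/27461 - 5737004/581913729 = -5556539444506/15979932912069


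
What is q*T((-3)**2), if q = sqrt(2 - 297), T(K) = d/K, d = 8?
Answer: 8*I*sqrt(295)/9 ≈ 15.267*I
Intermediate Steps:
T(K) = 8/K
q = I*sqrt(295) (q = sqrt(-295) = I*sqrt(295) ≈ 17.176*I)
q*T((-3)**2) = (I*sqrt(295))*(8/((-3)**2)) = (I*sqrt(295))*(8/9) = 8*I*sqrt(295)/9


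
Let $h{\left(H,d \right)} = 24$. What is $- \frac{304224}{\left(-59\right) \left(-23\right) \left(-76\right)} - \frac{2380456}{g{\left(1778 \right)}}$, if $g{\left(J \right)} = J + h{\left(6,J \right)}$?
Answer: $- \frac{30619122068}{23230483} \approx -1318.1$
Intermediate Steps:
$g{\left(J \right)} = 24 + J$ ($g{\left(J \right)} = J + 24 = 24 + J$)
$- \frac{304224}{\left(-59\right) \left(-23\right) \left(-76\right)} - \frac{2380456}{g{\left(1778 \right)}} = - \frac{304224}{\left(-59\right) \left(-23\right) \left(-76\right)} - \frac{2380456}{24 + 1778} = - \frac{304224}{1357 \left(-76\right)} - \frac{2380456}{1802} = - \frac{304224}{-103132} - \frac{1190228}{901} = \left(-304224\right) \left(- \frac{1}{103132}\right) - \frac{1190228}{901} = \frac{76056}{25783} - \frac{1190228}{901} = - \frac{30619122068}{23230483}$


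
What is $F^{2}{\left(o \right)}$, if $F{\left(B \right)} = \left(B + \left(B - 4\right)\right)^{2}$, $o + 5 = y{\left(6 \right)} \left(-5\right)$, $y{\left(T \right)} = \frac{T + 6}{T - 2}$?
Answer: $3748096$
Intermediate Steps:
$y{\left(T \right)} = \frac{6 + T}{-2 + T}$
$o = -20$ ($o = -5 + \frac{6 + 6}{-2 + 6} \left(-5\right) = -5 + \frac{1}{4} \cdot 12 \left(-5\right) = -5 + 3 \left(-5\right) = -5 - 15 = -20$)
$F{\left(B \right)} = \left(-4 + 2 B\right)^{2}$ ($F{\left(B \right)} = \left(B + \left(-4 + B\right)\right)^{2} = \left(-4 + 2 B\right)^{2}$)
$F^{2}{\left(o \right)} = \left(4 \left(-2 - 20\right)^{2}\right)^{2} = \left(4 \left(-22\right)^{2}\right)^{2} = \left(4 \cdot 484\right)^{2} = 1936^{2} = 3748096$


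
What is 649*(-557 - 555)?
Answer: -721688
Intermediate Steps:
649*(-557 - 555) = 649*(-1112) = -721688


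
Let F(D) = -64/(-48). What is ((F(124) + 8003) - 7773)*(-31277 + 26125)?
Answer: -3575488/3 ≈ -1.1918e+6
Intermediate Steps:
F(D) = 4/3 (F(D) = -64*(-1/48) = 4/3)
((F(124) + 8003) - 7773)*(-31277 + 26125) = ((4/3 + 8003) - 7773)*(-31277 + 26125) = (24013/3 - 7773)*(-5152) = (694/3)*(-5152) = -3575488/3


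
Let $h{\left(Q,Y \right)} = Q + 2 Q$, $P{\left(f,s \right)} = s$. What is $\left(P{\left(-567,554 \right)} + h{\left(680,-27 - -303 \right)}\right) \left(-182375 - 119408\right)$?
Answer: $-782825102$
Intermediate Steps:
$h{\left(Q,Y \right)} = 3 Q$
$\left(P{\left(-567,554 \right)} + h{\left(680,-27 - -303 \right)}\right) \left(-182375 - 119408\right) = \left(554 + 3 \cdot 680\right) \left(-182375 - 119408\right) = \left(554 + 2040\right) \left(-301783\right) = 2594 \left(-301783\right) = -782825102$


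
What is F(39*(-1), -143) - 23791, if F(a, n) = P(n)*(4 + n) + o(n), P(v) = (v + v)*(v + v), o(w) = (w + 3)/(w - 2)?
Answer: -330409587/29 ≈ -1.1393e+7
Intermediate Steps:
o(w) = (3 + w)/(-2 + w)
P(v) = 4*v² (P(v) = (2*v)*(2*v) = 4*v²)
F(a, n) = (3 + n)/(-2 + n) + 4*n²*(4 + n) (F(a, n) = (4*n²)*(4 + n) + (3 + n)/(-2 + n) = 4*n²*(4 + n) + (3 + n)/(-2 + n) = (3 + n)/(-2 + n) + 4*n²*(4 + n))
F(39*(-1), -143) - 23791 = (3 - 143 + 4*(-143)²*(-2 - 143)*(4 - 143))/(-2 - 143) - 23791 = (3 - 143 + 4*20449*(-145)*(-139))/(-145) - 23791 = -(3 - 143 + 1648598380)/145 - 23791 = -1/145*1648598240 - 23791 = -329719648/29 - 23791 = -330409587/29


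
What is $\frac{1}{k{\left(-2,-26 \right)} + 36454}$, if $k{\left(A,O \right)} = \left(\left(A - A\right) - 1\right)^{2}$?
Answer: $\frac{1}{36455} \approx 2.7431 \cdot 10^{-5}$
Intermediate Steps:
$k{\left(A,O \right)} = 1$ ($k{\left(A,O \right)} = \left(0 - 1\right)^{2} = \left(-1\right)^{2} = 1$)
$\frac{1}{k{\left(-2,-26 \right)} + 36454} = \frac{1}{1 + 36454} = \frac{1}{36455}$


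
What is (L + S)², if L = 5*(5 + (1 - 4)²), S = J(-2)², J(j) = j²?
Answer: 7396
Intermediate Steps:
S = 16 (S = ((-2)²)² = 4² = 16)
L = 70 (L = 5*(5 + (-3)²) = 5*(5 + 9) = 5*14 = 70)
(L + S)² = (70 + 16)² = 86² = 7396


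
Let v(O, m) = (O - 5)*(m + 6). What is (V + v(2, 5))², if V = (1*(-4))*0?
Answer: 1089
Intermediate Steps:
v(O, m) = (-5 + O)*(6 + m)
V = 0 (V = -4*0 = 0)
(V + v(2, 5))² = (0 + (-30 - 5*5 + 6*2 + 2*5))² = (0 + (-30 - 25 + 12 + 10))² = (0 - 33)² = (-33)² = 1089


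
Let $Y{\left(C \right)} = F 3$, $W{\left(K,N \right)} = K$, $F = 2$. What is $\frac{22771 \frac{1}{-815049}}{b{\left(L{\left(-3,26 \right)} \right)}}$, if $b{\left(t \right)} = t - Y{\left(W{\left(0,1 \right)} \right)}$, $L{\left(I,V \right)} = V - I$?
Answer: $- \frac{22771}{18746127} \approx -0.0012147$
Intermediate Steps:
$Y{\left(C \right)} = 6$ ($Y{\left(C \right)} = 2 \cdot 3 = 6$)
$b{\left(t \right)} = -6 + t$ ($b{\left(t \right)} = t - 6 = -6 + t$)
$\frac{22771 \frac{1}{-815049}}{b{\left(L{\left(-3,26 \right)} \right)}} = \frac{22771 \frac{1}{-815049}}{-6 + \left(26 - -3\right)} = \frac{22771 \left(- \frac{1}{815049}\right)}{-6 + \left(26 + 3\right)} = - \frac{22771}{815049 \left(-6 + 29\right)} = - \frac{22771}{815049 \cdot 23} = \left(- \frac{22771}{815049}\right) \frac{1}{23} = - \frac{22771}{18746127}$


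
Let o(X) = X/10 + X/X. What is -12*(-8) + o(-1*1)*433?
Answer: 4857/10 ≈ 485.70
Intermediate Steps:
o(X) = 1 + X/10 (o(X) = X*(⅒) + 1 = X/10 + 1 = 1 + X/10)
-12*(-8) + o(-1*1)*433 = -12*(-8) + (1 + (-1*1)/10)*433 = 96 + (1 + (⅒)*(-1))*433 = 96 + (1 - ⅒)*433 = 96 + (9/10)*433 = 96 + 3897/10 = 4857/10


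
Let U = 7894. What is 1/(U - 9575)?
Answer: -1/1681 ≈ -0.00059488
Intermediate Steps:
1/(U - 9575) = 1/(7894 - 9575) = 1/(-1681) = -1/1681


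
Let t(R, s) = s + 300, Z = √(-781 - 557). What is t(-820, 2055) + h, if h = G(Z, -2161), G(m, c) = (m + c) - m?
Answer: 194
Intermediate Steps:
Z = I*√1338 (Z = √(-1338) = I*√1338 ≈ 36.579*I)
t(R, s) = 300 + s
G(m, c) = c (G(m, c) = (c + m) - m = c)
h = -2161
t(-820, 2055) + h = (300 + 2055) - 2161 = 2355 - 2161 = 194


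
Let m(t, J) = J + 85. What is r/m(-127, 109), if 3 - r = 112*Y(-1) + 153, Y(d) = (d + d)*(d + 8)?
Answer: 709/97 ≈ 7.3093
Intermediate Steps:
m(t, J) = 85 + J
Y(d) = 2*d*(8 + d) (Y(d) = (2*d)*(8 + d) = 2*d*(8 + d))
r = 1418 (r = 3 - (112*(2*(-1)*(8 - 1)) + 153) = 3 - (112*(2*(-1)*7) + 153) = 3 - (112*(-14) + 153) = 3 - (-1568 + 153) = 3 - 1*(-1415) = 3 + 1415 = 1418)
r/m(-127, 109) = 1418/(85 + 109) = 1418/194 = 1418*(1/194) = 709/97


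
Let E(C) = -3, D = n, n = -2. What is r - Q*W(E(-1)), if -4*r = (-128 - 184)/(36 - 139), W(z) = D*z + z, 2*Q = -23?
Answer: 6951/206 ≈ 33.743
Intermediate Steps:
Q = -23/2 (Q = (½)*(-23) = -23/2 ≈ -11.500)
D = -2
W(z) = -z (W(z) = -2*z + z = -z)
r = -78/103 (r = -(-128 - 184)/(4*(36 - 139)) = -(-78)/(-103) = -(-78)*(-1)/103 = -¼*312/103 = -78/103 ≈ -0.75728)
r - Q*W(E(-1)) = -78/103 - (-23)*(-1*(-3))/2 = -78/103 - (-23)*3/2 = -78/103 - 1*(-69/2) = -78/103 + 69/2 = 6951/206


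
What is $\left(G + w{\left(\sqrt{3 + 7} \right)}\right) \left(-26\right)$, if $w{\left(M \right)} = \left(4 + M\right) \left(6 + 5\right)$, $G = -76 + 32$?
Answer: $- 286 \sqrt{10} \approx -904.41$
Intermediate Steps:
$G = -44$
$w{\left(M \right)} = 44 + 11 M$ ($w{\left(M \right)} = \left(4 + M\right) 11 = 44 + 11 M$)
$\left(G + w{\left(\sqrt{3 + 7} \right)}\right) \left(-26\right) = \left(-44 + \left(44 + 11 \sqrt{3 + 7}\right)\right) \left(-26\right) = \left(-44 + \left(44 + 11 \sqrt{10}\right)\right) \left(-26\right) = 11 \sqrt{10} \left(-26\right) = - 286 \sqrt{10}$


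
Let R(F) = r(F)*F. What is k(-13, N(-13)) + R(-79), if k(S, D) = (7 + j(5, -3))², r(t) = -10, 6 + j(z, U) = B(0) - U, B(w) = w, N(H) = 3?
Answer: 806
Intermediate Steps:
j(z, U) = -6 - U (j(z, U) = -6 + (0 - U) = -6 - U)
k(S, D) = 16 (k(S, D) = (7 + (-6 - 1*(-3)))² = (7 + (-6 + 3))² = (7 - 3)² = 4² = 16)
R(F) = -10*F
k(-13, N(-13)) + R(-79) = 16 - 10*(-79) = 16 + 790 = 806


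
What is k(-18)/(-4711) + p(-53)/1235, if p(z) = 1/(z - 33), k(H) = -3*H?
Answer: -5740051/500355310 ≈ -0.011472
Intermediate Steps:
p(z) = 1/(-33 + z)
k(-18)/(-4711) + p(-53)/1235 = -3*(-18)/(-4711) + 1/(-33 - 53*1235) = 54*(-1/4711) + (1/1235)/(-86) = -54/4711 - 1/86*1/1235 = -54/4711 - 1/106210 = -5740051/500355310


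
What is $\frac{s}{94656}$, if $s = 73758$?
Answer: $\frac{12293}{15776} \approx 0.77922$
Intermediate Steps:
$\frac{s}{94656} = \frac{73758}{94656} = 73758 \cdot \frac{1}{94656} = \frac{12293}{15776}$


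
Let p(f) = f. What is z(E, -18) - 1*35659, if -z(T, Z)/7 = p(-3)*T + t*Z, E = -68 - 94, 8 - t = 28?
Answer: -41581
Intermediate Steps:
t = -20 (t = 8 - 1*28 = 8 - 28 = -20)
E = -162
z(T, Z) = 21*T + 140*Z (z(T, Z) = -7*(-3*T - 20*Z) = -7*(-20*Z - 3*T) = 21*T + 140*Z)
z(E, -18) - 1*35659 = (21*(-162) + 140*(-18)) - 1*35659 = (-3402 - 2520) - 35659 = -5922 - 35659 = -41581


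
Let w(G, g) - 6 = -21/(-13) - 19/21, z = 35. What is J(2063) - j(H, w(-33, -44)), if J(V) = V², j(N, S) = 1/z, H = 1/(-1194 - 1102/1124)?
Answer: 148958914/35 ≈ 4.2560e+6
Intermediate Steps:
H = -562/671579 (H = 1/(-1194 - 1102*1/1124) = 1/(-1194 - 551/562) = 1/(-671579/562) = -562/671579 ≈ -0.00083683)
w(G, g) = 1832/273 (w(G, g) = 6 + (-21/(-13) - 19/21) = 6 + (-21*(-1/13) - 19*1/21) = 6 + (21/13 - 19/21) = 6 + 194/273 = 1832/273)
j(N, S) = 1/35
J(2063) - j(H, w(-33, -44)) = 2063² - 1*1/35 = 4255969 - 1/35 = 148958914/35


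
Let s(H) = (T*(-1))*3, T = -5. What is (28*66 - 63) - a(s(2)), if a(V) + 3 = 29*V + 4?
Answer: 1349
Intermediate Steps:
s(H) = 15 (s(H) = -5*(-1)*3 = 5*3 = 15)
a(V) = 1 + 29*V (a(V) = -3 + (29*V + 4) = -3 + (4 + 29*V) = 1 + 29*V)
(28*66 - 63) - a(s(2)) = (28*66 - 63) - (1 + 29*15) = (1848 - 63) - (1 + 435) = 1785 - 1*436 = 1785 - 436 = 1349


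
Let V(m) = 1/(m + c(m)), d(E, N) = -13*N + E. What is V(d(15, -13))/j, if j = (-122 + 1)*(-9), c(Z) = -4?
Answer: 1/196020 ≈ 5.1015e-6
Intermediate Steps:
d(E, N) = E - 13*N
j = 1089 (j = -121*(-9) = 1089)
V(m) = 1/(-4 + m) (V(m) = 1/(m - 4) = 1/(-4 + m))
V(d(15, -13))/j = 1/((-4 + (15 - 13*(-13)))*1089) = (1/1089)/(-4 + (15 + 169)) = (1/1089)/(-4 + 184) = (1/1089)/180 = (1/180)*(1/1089) = 1/196020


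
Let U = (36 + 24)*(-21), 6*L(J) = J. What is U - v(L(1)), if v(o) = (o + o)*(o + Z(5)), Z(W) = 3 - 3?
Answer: -22681/18 ≈ -1260.1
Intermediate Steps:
Z(W) = 0
L(J) = J/6
U = -1260 (U = 60*(-21) = -1260)
v(o) = 2*o**2 (v(o) = (o + o)*(o + 0) = (2*o)*o = 2*o**2)
U - v(L(1)) = -1260 - 2*((1/6)*1)**2 = -1260 - 2*(1/6)**2 = -1260 - 2/36 = -1260 - 1*1/18 = -1260 - 1/18 = -22681/18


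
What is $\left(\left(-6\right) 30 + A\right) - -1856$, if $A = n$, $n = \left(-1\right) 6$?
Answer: $1670$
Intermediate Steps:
$n = -6$
$A = -6$
$\left(\left(-6\right) 30 + A\right) - -1856 = \left(\left(-6\right) 30 - 6\right) - -1856 = \left(-180 - 6\right) + 1856 = -186 + 1856 = 1670$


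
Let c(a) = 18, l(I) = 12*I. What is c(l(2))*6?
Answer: 108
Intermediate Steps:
c(l(2))*6 = 18*6 = 108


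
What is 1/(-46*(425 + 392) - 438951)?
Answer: -1/476533 ≈ -2.0985e-6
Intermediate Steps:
1/(-46*(425 + 392) - 438951) = 1/(-46*817 - 438951) = 1/(-37582 - 438951) = 1/(-476533) = -1/476533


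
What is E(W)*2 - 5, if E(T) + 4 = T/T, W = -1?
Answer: -11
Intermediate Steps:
E(T) = -3 (E(T) = -4 + T/T = -4 + 1 = -3)
E(W)*2 - 5 = -3*2 - 5 = -6 - 5 = -11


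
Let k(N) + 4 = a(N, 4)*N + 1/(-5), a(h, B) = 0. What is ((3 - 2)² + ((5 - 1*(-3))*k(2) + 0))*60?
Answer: -1956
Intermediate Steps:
k(N) = -21/5 (k(N) = -4 + (0*N + 1/(-5)) = -4 + (0 - ⅕) = -4 - ⅕ = -21/5)
((3 - 2)² + ((5 - 1*(-3))*k(2) + 0))*60 = ((3 - 2)² + ((5 - 1*(-3))*(-21/5) + 0))*60 = (1² + ((5 + 3)*(-21/5) + 0))*60 = (1 + (8*(-21/5) + 0))*60 = (1 + (-168/5 + 0))*60 = (1 - 168/5)*60 = -163/5*60 = -1956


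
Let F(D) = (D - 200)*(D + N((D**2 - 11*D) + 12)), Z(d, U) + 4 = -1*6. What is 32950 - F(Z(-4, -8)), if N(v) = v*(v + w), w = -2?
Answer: 10287250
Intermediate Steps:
Z(d, U) = -10 (Z(d, U) = -4 - 1*6 = -4 - 6 = -10)
N(v) = v*(-2 + v) (N(v) = v*(v - 2) = v*(-2 + v))
F(D) = (-200 + D)*(D + (10 + D**2 - 11*D)*(12 + D**2 - 11*D)) (F(D) = (D - 200)*(D + ((D**2 - 11*D) + 12)*(-2 + ((D**2 - 11*D) + 12))) = (-200 + D)*(D + (12 + D**2 - 11*D)*(-2 + (12 + D**2 - 11*D))) = (-200 + D)*(D + (12 + D**2 - 11*D)*(10 + D**2 - 11*D)) = (-200 + D)*(D + (10 + D**2 - 11*D)*(12 + D**2 - 11*D)))
32950 - F(Z(-4, -8)) = 32950 - (-24000 + (-10)**5 - 28841*(-10)**2 - 222*(-10)**4 + 4543*(-10)**3 + 48320*(-10)) = 32950 - (-24000 - 100000 - 28841*100 - 222*10000 + 4543*(-1000) - 483200) = 32950 - (-24000 - 100000 - 2884100 - 2220000 - 4543000 - 483200) = 32950 - 1*(-10254300) = 32950 + 10254300 = 10287250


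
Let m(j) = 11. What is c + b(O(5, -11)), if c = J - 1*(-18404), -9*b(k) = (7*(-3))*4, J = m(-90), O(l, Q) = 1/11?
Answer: 55273/3 ≈ 18424.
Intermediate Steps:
O(l, Q) = 1/11
J = 11
b(k) = 28/3 (b(k) = -7*(-3)*4/9 = -(-7)*4/3 = -⅑*(-84) = 28/3)
c = 18415 (c = 11 - 1*(-18404) = 11 + 18404 = 18415)
c + b(O(5, -11)) = 18415 + 28/3 = 55273/3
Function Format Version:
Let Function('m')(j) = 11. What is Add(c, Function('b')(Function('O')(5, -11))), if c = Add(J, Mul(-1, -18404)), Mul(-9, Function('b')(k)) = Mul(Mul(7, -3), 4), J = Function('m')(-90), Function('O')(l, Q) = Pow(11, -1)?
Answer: Rational(55273, 3) ≈ 18424.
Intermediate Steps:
Function('O')(l, Q) = Rational(1, 11)
J = 11
Function('b')(k) = Rational(28, 3) (Function('b')(k) = Mul(Rational(-1, 9), Mul(Mul(7, -3), 4)) = Mul(Rational(-1, 9), Mul(-21, 4)) = Mul(Rational(-1, 9), -84) = Rational(28, 3))
c = 18415 (c = Add(11, Mul(-1, -18404)) = Add(11, 18404) = 18415)
Add(c, Function('b')(Function('O')(5, -11))) = Add(18415, Rational(28, 3)) = Rational(55273, 3)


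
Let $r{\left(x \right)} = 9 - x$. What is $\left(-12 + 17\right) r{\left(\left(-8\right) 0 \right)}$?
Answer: $45$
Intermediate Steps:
$\left(-12 + 17\right) r{\left(\left(-8\right) 0 \right)} = \left(-12 + 17\right) \left(9 - \left(-8\right) 0\right) = 5 \left(9 - 0\right) = 5 \left(9 + 0\right) = 5 \cdot 9 = 45$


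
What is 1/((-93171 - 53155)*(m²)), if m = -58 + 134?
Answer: -1/845178976 ≈ -1.1832e-9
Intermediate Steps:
m = 76
1/((-93171 - 53155)*(m²)) = 1/((-93171 - 53155)*(76²)) = 1/(-146326*5776) = -1/146326*1/5776 = -1/845178976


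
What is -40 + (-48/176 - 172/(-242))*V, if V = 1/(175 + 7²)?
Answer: -1084107/27104 ≈ -39.998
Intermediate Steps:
V = 1/224 (V = 1/(175 + 49) = 1/224 ≈ 0.0044643)
-40 + (-48/176 - 172/(-242))*V = -40 + (-48/176 - 172/(-242))*(1/224) = -40 + (-48*1/176 - 172*(-1/242))*(1/224) = -40 + (-3/11 + 86/121)*(1/224) = -40 + (53/121)*(1/224) = -40 + 53/27104 = -1084107/27104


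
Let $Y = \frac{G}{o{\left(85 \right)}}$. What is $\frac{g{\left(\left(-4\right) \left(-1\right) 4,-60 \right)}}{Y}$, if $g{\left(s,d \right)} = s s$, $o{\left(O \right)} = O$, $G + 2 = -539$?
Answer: $- \frac{21760}{541} \approx -40.222$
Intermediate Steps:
$G = -541$ ($G = -2 - 539 = -541$)
$g{\left(s,d \right)} = s^{2}$
$Y = - \frac{541}{85} \approx -6.3647$
$\frac{g{\left(\left(-4\right) \left(-1\right) 4,-60 \right)}}{Y} = \frac{\left(\left(-4\right) \left(-1\right) 4\right)^{2}}{- \frac{541}{85}} = \left(4 \cdot 4\right)^{2} \left(- \frac{85}{541}\right) = 16^{2} \left(- \frac{85}{541}\right) = 256 \left(- \frac{85}{541}\right) = - \frac{21760}{541}$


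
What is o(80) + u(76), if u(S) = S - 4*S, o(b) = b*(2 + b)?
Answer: 6332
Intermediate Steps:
u(S) = -3*S
o(80) + u(76) = 80*(2 + 80) - 3*76 = 80*82 - 228 = 6560 - 228 = 6332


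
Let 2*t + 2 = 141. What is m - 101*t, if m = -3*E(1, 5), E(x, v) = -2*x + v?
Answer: -14057/2 ≈ -7028.5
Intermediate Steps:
t = 139/2 (t = -1 + (½)*141 = -1 + 141/2 = 139/2 ≈ 69.500)
E(x, v) = v - 2*x
m = -9 (m = -3*(5 - 2*1) = -3*(5 - 2) = -3*3 = -9)
m - 101*t = -9 - 101*139/2 = -9 - 14039/2 = -14057/2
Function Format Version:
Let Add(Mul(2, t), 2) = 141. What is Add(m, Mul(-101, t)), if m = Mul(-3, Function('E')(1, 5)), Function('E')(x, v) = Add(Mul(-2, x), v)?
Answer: Rational(-14057, 2) ≈ -7028.5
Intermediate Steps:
t = Rational(139, 2) (t = Add(-1, Mul(Rational(1, 2), 141)) = Add(-1, Rational(141, 2)) = Rational(139, 2) ≈ 69.500)
Function('E')(x, v) = Add(v, Mul(-2, x))
m = -9 (m = Mul(-3, Add(5, Mul(-2, 1))) = Mul(-3, Add(5, -2)) = Mul(-3, 3) = -9)
Add(m, Mul(-101, t)) = Add(-9, Mul(-101, Rational(139, 2))) = Add(-9, Rational(-14039, 2)) = Rational(-14057, 2)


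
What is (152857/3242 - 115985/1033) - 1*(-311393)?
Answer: 1042632675409/3348986 ≈ 3.1133e+5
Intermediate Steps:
(152857/3242 - 115985/1033) - 1*(-311393) = (152857*(1/3242) - 115985*1/1033) + 311393 = (152857/3242 - 115985/1033) + 311393 = -218122089/3348986 + 311393 = 1042632675409/3348986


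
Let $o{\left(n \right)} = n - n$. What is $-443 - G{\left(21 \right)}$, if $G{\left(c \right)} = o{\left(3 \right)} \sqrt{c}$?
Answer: $-443$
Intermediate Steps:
$o{\left(n \right)} = 0$
$G{\left(c \right)} = 0$ ($G{\left(c \right)} = 0 \sqrt{c} = 0$)
$-443 - G{\left(21 \right)} = -443 - 0 = -443 + 0 = -443$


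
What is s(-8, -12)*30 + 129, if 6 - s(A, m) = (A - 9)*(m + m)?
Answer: -11931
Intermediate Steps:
s(A, m) = 6 - 2*m*(-9 + A) (s(A, m) = 6 - (A - 9)*(m + m) = 6 - (-9 + A)*2*m = 6 - 2*m*(-9 + A))
s(-8, -12)*30 + 129 = (6 + 18*(-12) - 2*(-8)*(-12))*30 + 129 = (6 - 216 - 192)*30 + 129 = -402*30 + 129 = -12060 + 129 = -11931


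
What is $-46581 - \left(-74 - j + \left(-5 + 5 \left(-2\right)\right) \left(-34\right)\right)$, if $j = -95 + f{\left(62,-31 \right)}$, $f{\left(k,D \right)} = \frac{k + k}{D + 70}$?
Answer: $- \frac{1837244}{39} \approx -47109.0$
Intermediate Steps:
$f{\left(k,D \right)} = \frac{2 k}{70 + D}$
$j = - \frac{3581}{39}$ ($j = -95 + 2 \cdot 62 \frac{1}{70 - 31} = -95 + 2 \cdot 62 \cdot \frac{1}{39} = -95 + \frac{124}{39} = - \frac{3581}{39} \approx -91.821$)
$-46581 - \left(-74 - j + \left(-5 + 5 \left(-2\right)\right) \left(-34\right)\right) = -46581 - \left(\frac{695}{39} + \left(-5 + 5 \left(-2\right)\right) \left(-34\right)\right) = -46581 - \left(\frac{695}{39} + \left(-5 - 10\right) \left(-34\right)\right) = -46581 - \left(\frac{695}{39} + 510\right) = -46581 - \frac{20585}{39} = - \frac{1837244}{39}$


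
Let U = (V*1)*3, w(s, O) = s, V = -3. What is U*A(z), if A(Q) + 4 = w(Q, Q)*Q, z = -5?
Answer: -189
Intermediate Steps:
U = -9 (U = -3*1*3 = -3*3 = -9)
A(Q) = -4 + Q² (A(Q) = -4 + Q*Q = -4 + Q²)
U*A(z) = -9*(-4 + (-5)²) = -9*(-4 + 25) = -9*21 = -189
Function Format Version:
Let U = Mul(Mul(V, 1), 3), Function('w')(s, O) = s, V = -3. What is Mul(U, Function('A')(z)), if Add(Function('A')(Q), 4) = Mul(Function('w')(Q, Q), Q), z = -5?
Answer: -189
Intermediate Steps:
U = -9 (U = Mul(Mul(-3, 1), 3) = Mul(-3, 3) = -9)
Function('A')(Q) = Add(-4, Pow(Q, 2)) (Function('A')(Q) = Add(-4, Mul(Q, Q)) = Add(-4, Pow(Q, 2)))
Mul(U, Function('A')(z)) = Mul(-9, Add(-4, Pow(-5, 2))) = Mul(-9, Add(-4, 25)) = Mul(-9, 21) = -189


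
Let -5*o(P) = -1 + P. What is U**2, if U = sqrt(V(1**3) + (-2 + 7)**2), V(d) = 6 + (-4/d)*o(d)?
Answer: 31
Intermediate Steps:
o(P) = 1/5 - P/5 (o(P) = -(-1 + P)/5 = 1/5 - P/5)
V(d) = 6 - 4*(1/5 - d/5)/d (V(d) = 6 + (-4/d)*(1/5 - d/5) = 6 - 4*(1/5 - d/5)/d)
U = sqrt(31) (U = sqrt(2*(-2 + 17*1**3)/(5*(1**3)) + (-2 + 7)**2) = sqrt((2/5)*(-2 + 17*1)/1 + 5**2) = sqrt((2/5)*1*(-2 + 17) + 25) = sqrt((2/5)*1*15 + 25) = sqrt(6 + 25) = sqrt(31) ≈ 5.5678)
U**2 = (sqrt(31))**2 = 31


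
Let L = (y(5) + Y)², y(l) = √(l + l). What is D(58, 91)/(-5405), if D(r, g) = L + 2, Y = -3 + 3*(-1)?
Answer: -48/5405 + 12*√10/5405 ≈ -0.0018599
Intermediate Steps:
Y = -6 (Y = -3 - 3 = -6)
y(l) = √2*√l (y(l) = √(2*l) = √2*√l)
L = (-6 + √10)² (L = (√2*√5 - 6)² = (√10 - 6)² = (-6 + √10)² ≈ 8.0527)
D(r, g) = 2 + (6 - √10)² (D(r, g) = (6 - √10)² + 2 = 2 + (6 - √10)²)
D(58, 91)/(-5405) = (48 - 12*√10)/(-5405) = (48 - 12*√10)*(-1/5405) = -48/5405 + 12*√10/5405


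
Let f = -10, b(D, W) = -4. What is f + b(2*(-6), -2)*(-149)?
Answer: 586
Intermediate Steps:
f + b(2*(-6), -2)*(-149) = -10 - 4*(-149) = -10 + 596 = 586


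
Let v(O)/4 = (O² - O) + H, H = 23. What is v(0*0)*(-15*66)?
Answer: -91080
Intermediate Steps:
v(O) = 92 - 4*O + 4*O² (v(O) = 4*((O² - O) + 23) = 4*(23 + O² - O) = 92 - 4*O + 4*O²)
v(0*0)*(-15*66) = (92 - 0*0 + 4*(0*0)²)*(-15*66) = (92 - 4*0 + 4*0²)*(-990) = (92 + 0 + 4*0)*(-990) = (92 + 0 + 0)*(-990) = 92*(-990) = -91080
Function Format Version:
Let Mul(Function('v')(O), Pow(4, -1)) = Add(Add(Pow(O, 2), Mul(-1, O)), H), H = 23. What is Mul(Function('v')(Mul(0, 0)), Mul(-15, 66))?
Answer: -91080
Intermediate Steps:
Function('v')(O) = Add(92, Mul(-4, O), Mul(4, Pow(O, 2))) (Function('v')(O) = Mul(4, Add(Add(Pow(O, 2), Mul(-1, O)), 23)) = Mul(4, Add(23, Pow(O, 2), Mul(-1, O))) = Add(92, Mul(-4, O), Mul(4, Pow(O, 2))))
Mul(Function('v')(Mul(0, 0)), Mul(-15, 66)) = Mul(Add(92, Mul(-4, Mul(0, 0)), Mul(4, Pow(Mul(0, 0), 2))), Mul(-15, 66)) = Mul(Add(92, Mul(-4, 0), Mul(4, Pow(0, 2))), -990) = Mul(Add(92, 0, Mul(4, 0)), -990) = Mul(Add(92, 0, 0), -990) = Mul(92, -990) = -91080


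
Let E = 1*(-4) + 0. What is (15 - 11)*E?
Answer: -16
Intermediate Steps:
E = -4 (E = -4 + 0 = -4)
(15 - 11)*E = (15 - 11)*(-4) = 4*(-4) = -16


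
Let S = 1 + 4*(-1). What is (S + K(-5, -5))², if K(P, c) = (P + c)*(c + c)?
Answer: 9409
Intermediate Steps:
K(P, c) = 2*c*(P + c) (K(P, c) = (P + c)*(2*c) = 2*c*(P + c))
S = -3 (S = 1 - 4 = -3)
(S + K(-5, -5))² = (-3 + 2*(-5)*(-5 - 5))² = (-3 + 2*(-5)*(-10))² = (-3 + 100)² = 97² = 9409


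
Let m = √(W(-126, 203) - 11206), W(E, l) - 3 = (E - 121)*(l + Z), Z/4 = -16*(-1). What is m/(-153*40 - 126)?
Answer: -2*I*√4822/3123 ≈ -0.04447*I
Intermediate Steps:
Z = 64 (Z = 4*(-16*(-1)) = 4*16 = 64)
W(E, l) = 3 + (-121 + E)*(64 + l) (W(E, l) = 3 + (E - 121)*(l + 64) = 3 + (-121 + E)*(64 + l))
m = 4*I*√4822 (m = √((-7741 - 121*203 + 64*(-126) - 126*203) - 11206) = √((-7741 - 24563 - 8064 - 25578) - 11206) = √(-65946 - 11206) = √(-77152) = 4*I*√4822 ≈ 277.76*I)
m/(-153*40 - 126) = (4*I*√4822)/(-153*40 - 126) = (4*I*√4822)/(-6120 - 126) = (4*I*√4822)/(-6246) = (4*I*√4822)*(-1/6246) = -2*I*√4822/3123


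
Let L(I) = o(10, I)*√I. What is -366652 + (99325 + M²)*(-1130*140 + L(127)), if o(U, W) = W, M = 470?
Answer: -50659961652 + 40668575*√127 ≈ -5.0202e+10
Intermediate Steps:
L(I) = I^(3/2) (L(I) = I*√I = I^(3/2))
-366652 + (99325 + M²)*(-1130*140 + L(127)) = -366652 + (99325 + 470²)*(-1130*140 + 127^(3/2)) = -366652 + (99325 + 220900)*(-158200 + 127*√127) = -366652 + 320225*(-158200 + 127*√127) = -366652 + (-50659595000 + 40668575*√127) = -50659961652 + 40668575*√127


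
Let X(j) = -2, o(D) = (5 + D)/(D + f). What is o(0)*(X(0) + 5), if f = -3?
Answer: -5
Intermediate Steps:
o(D) = (5 + D)/(-3 + D) (o(D) = (5 + D)/(D - 3) = (5 + D)/(-3 + D))
o(0)*(X(0) + 5) = ((5 + 0)/(-3 + 0))*(-2 + 5) = (5/(-3))*3 = -⅓*5*3 = -5/3*3 = -5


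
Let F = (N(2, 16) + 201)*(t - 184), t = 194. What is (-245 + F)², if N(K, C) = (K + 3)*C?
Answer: 6579225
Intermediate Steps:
N(K, C) = C*(3 + K) (N(K, C) = (3 + K)*C = C*(3 + K))
F = 2810 (F = (16*(3 + 2) + 201)*(194 - 184) = (16*5 + 201)*10 = (80 + 201)*10 = 281*10 = 2810)
(-245 + F)² = (-245 + 2810)² = 2565² = 6579225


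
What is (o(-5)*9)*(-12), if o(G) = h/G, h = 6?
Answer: 648/5 ≈ 129.60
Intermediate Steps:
o(G) = 6/G
(o(-5)*9)*(-12) = ((6/(-5))*9)*(-12) = ((6*(-⅕))*9)*(-12) = -6/5*9*(-12) = -54/5*(-12) = 648/5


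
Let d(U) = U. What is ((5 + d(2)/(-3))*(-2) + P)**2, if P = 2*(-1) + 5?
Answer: 289/9 ≈ 32.111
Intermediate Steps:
P = 3 (P = -2 + 5 = 3)
((5 + d(2)/(-3))*(-2) + P)**2 = ((5 + 2/(-3))*(-2) + 3)**2 = ((5 + 2*(-1/3))*(-2) + 3)**2 = ((5 - 2/3)*(-2) + 3)**2 = ((13/3)*(-2) + 3)**2 = (-26/3 + 3)**2 = (-17/3)**2 = 289/9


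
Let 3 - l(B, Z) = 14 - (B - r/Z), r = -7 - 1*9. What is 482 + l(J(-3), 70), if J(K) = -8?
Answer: 16213/35 ≈ 463.23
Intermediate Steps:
r = -16 (r = -7 - 9 = -16)
l(B, Z) = -11 + B + 16/Z (l(B, Z) = 3 - (14 - (B - (-16)/Z)) = 3 - (14 - (B + 16/Z)) = 3 - (14 + (-B - 16/Z)) = 3 - (14 - B - 16/Z) = 3 + (-14 + B + 16/Z) = -11 + B + 16/Z)
482 + l(J(-3), 70) = 482 + (-11 - 8 + 16/70) = 482 + (-11 - 8 + 16*(1/70)) = 482 + (-11 - 8 + 8/35) = 482 - 657/35 = 16213/35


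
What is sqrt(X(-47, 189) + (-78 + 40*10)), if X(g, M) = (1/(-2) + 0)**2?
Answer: sqrt(1289)/2 ≈ 17.951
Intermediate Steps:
X(g, M) = 1/4 (X(g, M) = (-1/2 + 0)**2 = (-1/2)**2 = 1/4)
sqrt(X(-47, 189) + (-78 + 40*10)) = sqrt(1/4 + (-78 + 40*10)) = sqrt(1/4 + (-78 + 400)) = sqrt(1/4 + 322) = sqrt(1289/4) = sqrt(1289)/2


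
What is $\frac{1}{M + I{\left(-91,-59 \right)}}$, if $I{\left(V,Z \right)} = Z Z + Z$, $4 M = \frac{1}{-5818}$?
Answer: $\frac{23272}{79636783} \approx 0.00029223$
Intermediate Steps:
$M = - \frac{1}{23272}$ ($M = \frac{1}{4 \left(-5818\right)} = \frac{1}{4} \left(- \frac{1}{5818}\right) = - \frac{1}{23272} \approx -4.297 \cdot 10^{-5}$)
$I{\left(V,Z \right)} = Z + Z^{2}$ ($I{\left(V,Z \right)} = Z^{2} + Z = Z + Z^{2}$)
$\frac{1}{M + I{\left(-91,-59 \right)}} = \frac{1}{- \frac{1}{23272} - 59 \left(1 - 59\right)} = \frac{1}{- \frac{1}{23272} - -3422} = \frac{1}{- \frac{1}{23272} + 3422} = \frac{1}{\frac{79636783}{23272}} = \frac{23272}{79636783}$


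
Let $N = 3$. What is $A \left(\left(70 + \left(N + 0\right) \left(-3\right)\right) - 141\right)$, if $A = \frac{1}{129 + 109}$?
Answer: $- \frac{40}{119} \approx -0.33613$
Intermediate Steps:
$A = \frac{1}{238} \approx 0.0042017$
$A \left(\left(70 + \left(N + 0\right) \left(-3\right)\right) - 141\right) = \frac{\left(70 + \left(3 + 0\right) \left(-3\right)\right) - 141}{238} = \frac{\left(70 + 3 \left(-3\right)\right) - 141}{238} = \frac{\left(70 - 9\right) - 141}{238} = \frac{61 - 141}{238} = \frac{1}{238} \left(-80\right) = - \frac{40}{119}$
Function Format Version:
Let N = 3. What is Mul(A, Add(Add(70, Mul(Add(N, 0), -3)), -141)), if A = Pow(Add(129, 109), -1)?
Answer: Rational(-40, 119) ≈ -0.33613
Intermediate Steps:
A = Rational(1, 238) (A = Pow(238, -1) = Rational(1, 238) ≈ 0.0042017)
Mul(A, Add(Add(70, Mul(Add(N, 0), -3)), -141)) = Mul(Rational(1, 238), Add(Add(70, Mul(Add(3, 0), -3)), -141)) = Mul(Rational(1, 238), Add(Add(70, Mul(3, -3)), -141)) = Mul(Rational(1, 238), Add(Add(70, -9), -141)) = Mul(Rational(1, 238), Add(61, -141)) = Mul(Rational(1, 238), -80) = Rational(-40, 119)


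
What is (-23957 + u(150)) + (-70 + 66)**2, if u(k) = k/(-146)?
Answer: -1747768/73 ≈ -23942.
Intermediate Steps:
u(k) = -k/146 (u(k) = k*(-1/146) = -k/146)
(-23957 + u(150)) + (-70 + 66)**2 = (-23957 - 1/146*150) + (-70 + 66)**2 = (-23957 - 75/73) + (-4)**2 = -1748936/73 + 16 = -1747768/73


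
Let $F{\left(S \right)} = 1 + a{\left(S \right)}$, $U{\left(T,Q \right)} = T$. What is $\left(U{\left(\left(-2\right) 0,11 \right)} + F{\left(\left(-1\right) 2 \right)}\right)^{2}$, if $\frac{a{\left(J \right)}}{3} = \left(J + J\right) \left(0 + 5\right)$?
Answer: $3481$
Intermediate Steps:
$a{\left(J \right)} = 30 J$ ($a{\left(J \right)} = 3 \left(J + J\right) \left(0 + 5\right) = 3 \cdot 2 J 5 = 3 \cdot 10 J = 30 J$)
$F{\left(S \right)} = 1 + 30 S$
$\left(U{\left(\left(-2\right) 0,11 \right)} + F{\left(\left(-1\right) 2 \right)}\right)^{2} = \left(\left(-2\right) 0 + \left(1 + 30 \left(\left(-1\right) 2\right)\right)\right)^{2} = \left(0 + \left(1 + 30 \left(-2\right)\right)\right)^{2} = \left(0 + \left(1 - 60\right)\right)^{2} = \left(0 - 59\right)^{2} = \left(-59\right)^{2} = 3481$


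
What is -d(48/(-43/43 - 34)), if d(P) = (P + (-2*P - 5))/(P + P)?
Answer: -127/96 ≈ -1.3229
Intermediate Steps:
d(P) = (-5 - P)/(2*P) (d(P) = (P + (-5 - 2*P))/((2*P)) = (-5 - P)*(1/(2*P)) = (-5 - P)/(2*P))
-d(48/(-43/43 - 34)) = -(-5 - 48/(-43/43 - 34))/(2*(48/(-43/43 - 34))) = -(-5 - 48/(-43*1/43 - 34))/(2*(48/(-43*1/43 - 34))) = -(-5 - 48/(-1 - 34))/(2*(48/(-1 - 34))) = -(-5 - 48/(-35))/(2*(48/(-35))) = -(-5 - 48*(-1)/35)/(2*(48*(-1/35))) = -(-5 - 1*(-48/35))/(2*(-48/35)) = -(-35)*(-5 + 48/35)/(2*48) = -(-35)*(-127)/(2*48*35) = -1*127/96 = -127/96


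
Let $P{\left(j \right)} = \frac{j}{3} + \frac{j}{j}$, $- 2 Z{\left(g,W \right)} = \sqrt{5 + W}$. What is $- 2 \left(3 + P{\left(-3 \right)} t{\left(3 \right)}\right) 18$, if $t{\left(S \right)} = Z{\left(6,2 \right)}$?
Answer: $-108$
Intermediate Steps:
$Z{\left(g,W \right)} = - \frac{\sqrt{5 + W}}{2}$
$P{\left(j \right)} = 1 + \frac{j}{3}$ ($P{\left(j \right)} = j \frac{1}{3} + 1 = \frac{j}{3} + 1 = 1 + \frac{j}{3}$)
$t{\left(S \right)} = - \frac{\sqrt{7}}{2}$ ($t{\left(S \right)} = - \frac{\sqrt{5 + 2}}{2} = - \frac{\sqrt{7}}{2}$)
$- 2 \left(3 + P{\left(-3 \right)} t{\left(3 \right)}\right) 18 = - 2 \left(3 + \left(1 + \frac{1}{3} \left(-3\right)\right) \left(- \frac{\sqrt{7}}{2}\right)\right) 18 = - 2 \left(3 + \left(1 - 1\right) \left(- \frac{\sqrt{7}}{2}\right)\right) 18 = - 2 \left(3 + 0 \left(- \frac{\sqrt{7}}{2}\right)\right) 18 = - 2 \left(3 + 0\right) 18 = \left(-2\right) 3 \cdot 18 = \left(-6\right) 18 = -108$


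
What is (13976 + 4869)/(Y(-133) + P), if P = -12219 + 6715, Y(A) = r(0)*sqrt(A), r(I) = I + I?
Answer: -18845/5504 ≈ -3.4239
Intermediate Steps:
r(I) = 2*I
Y(A) = 0 (Y(A) = (2*0)*sqrt(A) = 0*sqrt(A) = 0)
P = -5504
(13976 + 4869)/(Y(-133) + P) = (13976 + 4869)/(0 - 5504) = 18845/(-5504) = 18845*(-1/5504) = -18845/5504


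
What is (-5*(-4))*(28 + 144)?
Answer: 3440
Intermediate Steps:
(-5*(-4))*(28 + 144) = 20*172 = 3440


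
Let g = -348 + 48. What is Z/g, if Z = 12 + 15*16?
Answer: -21/25 ≈ -0.84000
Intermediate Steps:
g = -300
Z = 252 (Z = 12 + 240 = 252)
Z/g = 252/(-300) = 252*(-1/300) = -21/25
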